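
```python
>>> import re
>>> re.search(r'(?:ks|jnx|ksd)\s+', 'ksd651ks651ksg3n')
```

None

`re.search` tries every starting position until one works.
Here no position works, so the call returns None.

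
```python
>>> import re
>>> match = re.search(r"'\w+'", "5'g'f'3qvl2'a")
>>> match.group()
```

"'g'"

Unlike `match`, `search` isn't anchored — it looks for the pattern anywhere in the string.
The match spans [1:4] → "'g'".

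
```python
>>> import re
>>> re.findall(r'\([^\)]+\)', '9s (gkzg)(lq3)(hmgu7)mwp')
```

Matches: at [3:9] → '(gkzg)'; at [9:14] → '(lq3)'; at [14:21] → '(hmgu7)'.
No capturing groups, so `findall` returns the 3 full match strings.

['(gkzg)', '(lq3)', '(hmgu7)']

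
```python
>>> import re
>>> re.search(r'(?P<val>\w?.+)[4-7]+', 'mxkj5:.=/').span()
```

(0, 5)

The pattern matches optionally a word character, then one or more of any character (captured as 'val'); then one or more of a character in [4-7].
`re.search` tries every starting position until one works.
The match spans [0:5] → 'mxkj5'.
Captured: group 1 = 'mxkj'.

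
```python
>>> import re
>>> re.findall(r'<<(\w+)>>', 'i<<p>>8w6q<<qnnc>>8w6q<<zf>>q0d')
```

['p', 'qnnc', 'zf']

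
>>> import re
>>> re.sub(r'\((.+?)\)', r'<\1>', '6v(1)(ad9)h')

Matches: at [2:5] → '(1)'; at [5:10] → '(ad9)'.
`\1` in the replacement pulls in group 1's text for each match.

'6v<1><ad9>h'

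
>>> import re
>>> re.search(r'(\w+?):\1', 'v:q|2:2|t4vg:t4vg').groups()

('2',)

The match spans [4:7] → '2:2'.
Captured: group 1 = '2'.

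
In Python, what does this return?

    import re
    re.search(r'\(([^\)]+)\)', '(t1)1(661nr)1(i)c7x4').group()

`search` walks the string left to right and returns the first match it finds.
The match spans [0:4] → '(t1)'.
Captured: group 1 = 't1'.

'(t1)'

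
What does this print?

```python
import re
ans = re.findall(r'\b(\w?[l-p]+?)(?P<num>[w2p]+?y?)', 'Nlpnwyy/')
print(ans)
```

[('Nl', 'p')]

The pattern matches a word boundary (`\b`, zero-width); then optionally a word character, then one or more of a character in [l-p] (lazy) (captured); then one or more of one of [w2p] (lazy), then optionally a literal 'y' (captured as 'num').
Lazy quantifiers expand one character at a time until the remainder of the pattern can match.
Matches: at [0:3] match 'Nlp', groups = ('Nl', 'p').
2 groups means the one result is a tuple of 2 captured strings — 1 here.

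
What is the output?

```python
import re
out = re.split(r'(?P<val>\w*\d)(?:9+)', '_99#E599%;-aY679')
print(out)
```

The pattern matches zero or more of a word character, then a digit (captured as 'val'); then one or more of a literal '9' (non-capturing group).
Matches to split on: at [0:3] → '_99'; at [4:8] → 'E599'; at [11:16] → 'aY679'.
The group in the pattern means `split` returns the separators' captures alongside the pieces.

['', '_9', '#', 'E59', '%;-', 'aY67', '']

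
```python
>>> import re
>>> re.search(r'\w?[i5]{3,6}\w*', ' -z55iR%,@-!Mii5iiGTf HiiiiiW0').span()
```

(2, 7)

The pattern matches optionally a word character; then 3 to 6 of one of [i5], then zero or more of a word character.
Unlike `match`, `search` isn't anchored — it looks for the pattern anywhere in the string.
The match spans [2:7] → 'z55iR'.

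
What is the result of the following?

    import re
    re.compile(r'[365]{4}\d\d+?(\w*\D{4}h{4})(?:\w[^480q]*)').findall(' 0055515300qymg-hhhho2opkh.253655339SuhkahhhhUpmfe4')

The pattern matches exactly 4 of one of [365], then a digit; then one or more of a digit (lazy); then zero or more of a word character, then exactly 4 of a non-digit, then exactly 4 of a literal 'h' (captured); then a word character, then zero or more of any character except [480q] (non-capturing group).
Because the quantifier is non-greedy, it stops expanding at the earliest point where the rest of the pattern can succeed.
Scanning left to right: at [28:50] match '53655339SuhkahhhhUpmfe', group 1 = '39Suhkahhhh'.
One capturing group, so `findall` returns just the captured substring from the one match — 1 in all.

['39Suhkahhhh']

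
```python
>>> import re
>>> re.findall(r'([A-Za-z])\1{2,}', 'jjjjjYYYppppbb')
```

['j', 'Y', 'p']

After group 1 captures some text, `\1` only succeeds where that same text appears again.
`findall` collects group 1 from each match (3 total).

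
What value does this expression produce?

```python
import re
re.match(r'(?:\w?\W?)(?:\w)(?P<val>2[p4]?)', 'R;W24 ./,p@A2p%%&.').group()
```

'R;W24'

The pattern matches optionally a word character, then optionally a non-word character (non-capturing group); then a word character (non-capturing group); then a literal '2', then optionally one of [p4] (captured as 'val').
With `match`, the pattern is implicitly anchored at the beginning.
The match spans [0:5] → 'R;W24'.
Captured: group 1 = '24'.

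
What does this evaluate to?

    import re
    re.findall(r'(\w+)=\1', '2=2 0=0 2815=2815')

['2', '0', '2815']

After group 1 captures some text, `\1` only succeeds where that same text appears again.
Because there's exactly one group, `findall` drops the full match and keeps group 1 from each hit.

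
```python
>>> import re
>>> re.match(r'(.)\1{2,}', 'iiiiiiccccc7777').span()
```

A backreference is literal: `\1` must see the identical characters the first group matched.
With `match`, the pattern is implicitly anchored at the beginning.
The match spans [0:6] → 'iiiiii'.
Captured: group 1 = 'i'.

(0, 6)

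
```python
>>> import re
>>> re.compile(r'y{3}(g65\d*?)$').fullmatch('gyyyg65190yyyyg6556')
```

This matches exactly 3 of a literal 'y'; then the literal 'g65', then zero or more of a digit (lazy) (captured); then anchored at the end.
`fullmatch` succeeds only if the pattern covers the string from start to end.
Here the string isn't matched end-to-end, so the call returns None.

None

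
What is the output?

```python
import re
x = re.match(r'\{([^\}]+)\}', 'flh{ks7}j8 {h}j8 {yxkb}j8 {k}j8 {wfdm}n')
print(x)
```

None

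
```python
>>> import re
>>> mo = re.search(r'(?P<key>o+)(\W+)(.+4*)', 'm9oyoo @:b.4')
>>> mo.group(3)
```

'b.4'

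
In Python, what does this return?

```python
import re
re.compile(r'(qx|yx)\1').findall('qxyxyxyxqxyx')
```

The backreference `\1` re-matches whatever the first group consumed, character for character.
One capturing group, so `findall` returns just the captured substring from the one match — 1 in all.

['yx']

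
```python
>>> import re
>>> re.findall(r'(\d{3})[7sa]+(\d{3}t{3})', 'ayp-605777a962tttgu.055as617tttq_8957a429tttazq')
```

[('605', '962ttt'), ('055', '617ttt'), ('895', '429ttt')]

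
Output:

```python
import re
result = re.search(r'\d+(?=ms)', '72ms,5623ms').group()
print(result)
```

72

The lookaround is zero-width — it requires the adjacent text to match without consuming it, so the asserted text isn't part of the match.
`re.search` scans for the first position where the pattern succeeds.
The match spans [0:2] → '72'.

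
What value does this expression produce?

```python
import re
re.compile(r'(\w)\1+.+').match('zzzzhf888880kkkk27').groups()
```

The match spans [0:18] → 'zzzzhf888880kkkk27'.
Captured: group 1 = 'z'.

('z',)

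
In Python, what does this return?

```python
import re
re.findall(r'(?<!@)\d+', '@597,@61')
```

['97', '1']

The negative lookaround is zero-width — it rules out positions where the adjacent text would match, without consuming anything.
With no groups in the pattern, `findall` gives back each whole match — 2 here.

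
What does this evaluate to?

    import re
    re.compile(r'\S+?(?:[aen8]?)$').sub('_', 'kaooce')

'_'

This matches one or more of a non-whitespace character (lazy); then optionally one of [aen8] (non-capturing group); then anchored at the end.
Matches: at [0:6] → 'kaooce'.
`sub` substitutes '_' at each match site.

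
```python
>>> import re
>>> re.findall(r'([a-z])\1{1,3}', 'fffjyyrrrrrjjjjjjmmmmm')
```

A backreference is literal: `\1` must see the identical characters the first group matched.
Scanning left to right: at [0:3] match 'fff', group 1 = 'f'; at [4:6] match 'yy', group 1 = 'y'; at [6:10] match 'rrrr', group 1 = 'r'; at [11:15] match 'jjjj', group 1 = 'j'; at [15:17] match 'jj', group 1 = 'j'; ….
With a single group, `findall` returns only what that group captured — 6 items.

['f', 'y', 'r', 'j', 'j', 'm']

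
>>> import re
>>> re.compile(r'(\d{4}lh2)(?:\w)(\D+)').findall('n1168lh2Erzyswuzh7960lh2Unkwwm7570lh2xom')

[('1168lh2', 'rzyswuzh'), ('7960lh2', 'nkwwm'), ('7570lh2', 'om')]

The pattern matches exactly 4 of a digit, then the literal 'lh2' (captured); then a word character (non-capturing group); then one or more of a non-digit (captured).
Scanning left to right: at [1:17] match '1168lh2Erzyswuzh', groups = ('1168lh2', 'rzyswuzh'); at [17:30] match '7960lh2Unkwwm', groups = ('7960lh2', 'nkwwm'); at [30:40] match '7570lh2xom', groups = ('7570lh2', 'om').
2 groups means each result is a tuple of 2 captured strings — 3 here.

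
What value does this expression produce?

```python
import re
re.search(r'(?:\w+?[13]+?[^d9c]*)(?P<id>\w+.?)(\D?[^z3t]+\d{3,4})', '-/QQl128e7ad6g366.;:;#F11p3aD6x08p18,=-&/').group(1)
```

Pattern: one or more of a word character (lazy), then one or more of one of [13] (lazy), then zero or more of any character except [d9c] (non-capturing group); then one or more of a word character, then optionally any character (captured as 'id'); then optionally a non-digit, then one or more of any character except [z3t], then 3 to 4 of a digit (captured).
`search` walks the string left to right and returns the first match it finds.
The match spans [2:17] → 'QQl128e7ad6g366'.
Captured: group 1 = 'd6', group 2 = 'g366'.

'd6'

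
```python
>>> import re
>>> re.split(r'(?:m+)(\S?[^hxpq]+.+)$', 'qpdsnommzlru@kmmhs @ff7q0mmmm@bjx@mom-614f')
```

['qpdsno', 'zlru@kmmhs @ff7q0mmmm@bjx@mom-614f', '']

Because the pattern has a capturing group, `split` also inserts each captured text between the pieces.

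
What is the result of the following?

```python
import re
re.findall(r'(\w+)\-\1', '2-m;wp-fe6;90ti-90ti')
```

['90ti']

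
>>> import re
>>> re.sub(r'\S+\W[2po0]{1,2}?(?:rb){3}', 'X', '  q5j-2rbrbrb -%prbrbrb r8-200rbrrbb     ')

'  X X r8-200rbrrbb     '

Pattern: one or more of a non-whitespace character, then a non-word character; then 1 to 2 of one of [2po0] (lazy), then the literal 'rb' repeated 3 times.
Matches: at [2:13] → 'q5j-2rbrbrb'; at [14:23] → '-%prbrbrb'.
Every occurrence is swapped for 'X'.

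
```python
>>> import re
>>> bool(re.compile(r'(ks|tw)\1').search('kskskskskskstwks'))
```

A backreference is literal: `\1` must see the identical characters the first group matched.
Unlike `match`, `search` isn't anchored — it looks for the pattern anywhere in the string.
The match spans [0:4] → 'ksks'.
Captured: group 1 = 'ks'.

True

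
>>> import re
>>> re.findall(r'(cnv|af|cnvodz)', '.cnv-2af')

Walking the string: at [1:4] match 'cnv', group 1 = 'cnv'; at [6:8] match 'af', group 1 = 'af'.
Because there's exactly one group, `findall` drops the full match and keeps group 1 from each hit.

['cnv', 'af']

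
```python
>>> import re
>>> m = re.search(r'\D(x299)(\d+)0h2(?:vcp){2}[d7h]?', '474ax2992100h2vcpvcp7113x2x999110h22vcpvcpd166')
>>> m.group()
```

'ax2992100h2vcpvcp7'

Pattern: a non-digit; then the literal 'x2', then the literal '99' (captured); then one or more of a digit (captured); then the literal '0h2', then the literal 'vcp' repeated 2 times, then optionally one of [d7h].
Unlike `match`, `search` isn't anchored — it looks for the pattern anywhere in the string.
The match spans [3:21] → 'ax2992100h2vcpvcp7'.
Captured: group 1 = 'x299', group 2 = '210'.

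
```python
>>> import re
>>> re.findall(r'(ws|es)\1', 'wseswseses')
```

The backreference `\1` re-matches whatever the first group consumed, character for character.
One capturing group, so `findall` returns just the captured substring from the one match — 1 in all.

['es']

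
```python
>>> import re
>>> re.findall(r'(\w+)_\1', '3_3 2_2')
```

['3', '2']

`\1` has to match the exact text group 1 already captured.
Scanning left to right: at [0:3] match '3_3', group 1 = '3'; at [4:7] match '2_2', group 1 = '2'.
One capturing group, so `findall` returns just the captured substring from each match — 2 in all.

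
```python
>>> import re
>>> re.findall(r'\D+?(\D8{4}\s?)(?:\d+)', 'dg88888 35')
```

This matches one or more of a non-digit (lazy); then a non-digit, then exactly 4 of a literal '8', then optionally whitespace (captured); then one or more of a digit (non-capturing group).
Scanning left to right: at [0:7] match 'dg88888', group 1 = 'g8888'.
One capturing group, so `findall` returns just the captured substring from the one match — 1 in all.

['g8888']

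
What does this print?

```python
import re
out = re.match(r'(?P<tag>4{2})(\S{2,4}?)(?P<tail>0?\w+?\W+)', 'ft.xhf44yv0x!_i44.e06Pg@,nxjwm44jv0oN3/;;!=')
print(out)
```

`re.match` won't scan ahead — the pattern has to work from the very first character.
Here the pattern fails at index 0, so the call returns None.

None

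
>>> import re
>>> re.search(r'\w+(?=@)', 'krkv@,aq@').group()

The `(?=…)`/`(?<=…)` assertion just peeks at neighbouring text; it doesn't advance the match position.
`search` walks the string left to right and returns the first match it finds.
The match spans [0:4] → 'krkv'.

'krkv'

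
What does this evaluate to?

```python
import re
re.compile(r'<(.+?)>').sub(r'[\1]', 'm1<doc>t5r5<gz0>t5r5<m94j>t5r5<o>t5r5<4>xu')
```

'm1[doc]t5r5[gz0]t5r5[m94j]t5r5[o]t5r5[4]xu'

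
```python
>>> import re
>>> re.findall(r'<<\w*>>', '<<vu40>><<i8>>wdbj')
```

['<<vu40>>', '<<i8>>']

Walking the string: at [0:8] → '<<vu40>>'; at [8:14] → '<<i8>>'.
Since nothing is captured, `findall` lists the 2 matched substrings directly.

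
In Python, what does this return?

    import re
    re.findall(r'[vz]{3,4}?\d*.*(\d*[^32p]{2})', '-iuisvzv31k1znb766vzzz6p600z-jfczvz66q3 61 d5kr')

`findall` collects group 1 from the one match (1 total).

['kr']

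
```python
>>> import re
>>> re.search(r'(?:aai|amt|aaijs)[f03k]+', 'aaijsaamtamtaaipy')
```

Here no position works, so the call returns None.

None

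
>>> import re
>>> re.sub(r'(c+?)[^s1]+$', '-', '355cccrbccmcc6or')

Pattern: one or more of a literal 'c' (lazy) (captured); then one or more of any character except [s1]; then anchored at the end.
`sub` substitutes '-' at each match site.

'355-'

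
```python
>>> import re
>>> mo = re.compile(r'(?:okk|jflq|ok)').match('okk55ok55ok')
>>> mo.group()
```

'okk'

`|` is ordered: at each position the engine commits to the first alternative that works.
`match` is anchored at position 0; if the pattern doesn't fit there, it returns None.
The match spans [0:3] → 'okk'.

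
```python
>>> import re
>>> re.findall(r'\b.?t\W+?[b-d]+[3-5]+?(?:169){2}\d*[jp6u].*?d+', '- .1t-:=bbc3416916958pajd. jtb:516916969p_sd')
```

The pattern matches a word boundary (`\b`, zero-width); then optionally any character, then a literal 't', then one or more of a non-word character (lazy); then one or more of a character in [b-d]; then one or more of a character in [3-5] (lazy), then the literal '169' repeated 2 times, then zero or more of a digit; then one of [jp6u], then zero or more of any character (lazy), then one or more of the literal 'd'.
With the lazy modifier that quantifier settles for the fewest repetitions that let the rest of the pattern succeed (the atoms after it are unaffected and can still be greedy).
Scanning left to right: at [3:25] → '1t-:=bbc3416916958pajd'.
With no groups in the pattern, `findall` gives back each whole match — 1 here.

['1t-:=bbc3416916958pajd']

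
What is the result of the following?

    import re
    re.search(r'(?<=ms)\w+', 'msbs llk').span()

(2, 4)

Lookahead/lookbehind check context without consuming it, so the matched span excludes the asserted characters.
`re.search` scans for the first position where the pattern succeeds.
The match spans [2:4] → 'bs'.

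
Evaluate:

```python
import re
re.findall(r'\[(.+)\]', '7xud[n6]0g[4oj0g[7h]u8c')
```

['n6]0g[4oj0g[7h']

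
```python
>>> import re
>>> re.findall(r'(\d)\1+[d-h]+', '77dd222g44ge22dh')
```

['7', '2', '4', '2']

`\1` is not a pattern — it's the concrete string captured by group 1, re-applied verbatim.
Walking the string: at [0:4] match '77dd', group 1 = '7'; at [4:8] match '222g', group 1 = '2'; at [8:12] match '44ge', group 1 = '4'; at [12:16] match '22dh', group 1 = '2'.
Because there's exactly one group, `findall` drops the full match and keeps group 1 from each hit.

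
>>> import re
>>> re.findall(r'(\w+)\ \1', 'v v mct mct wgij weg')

['v', 'mct']

`\1` is not a pattern — it's the concrete string captured by group 1, re-applied verbatim.
Walking the string: at [0:3] match 'v v', group 1 = 'v'; at [4:11] match 'mct mct', group 1 = 'mct'.
Because there's exactly one group, `findall` drops the full match and keeps group 1 from each hit.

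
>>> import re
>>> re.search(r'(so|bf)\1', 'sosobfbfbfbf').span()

(0, 4)

A backreference is literal: `\1` must see the identical characters the first group matched.
The match spans [0:4] → 'soso'.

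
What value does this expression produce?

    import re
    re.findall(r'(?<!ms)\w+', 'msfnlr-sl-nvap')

The negative lookaround is zero-width — it rules out positions where the adjacent text would match, without consuming anything.
Walking the string: at [0:6] → 'msfnlr'; at [7:9] → 'sl'; at [10:14] → 'nvap'.
Since nothing is captured, `findall` lists the 3 matched substrings directly.

['msfnlr', 'sl', 'nvap']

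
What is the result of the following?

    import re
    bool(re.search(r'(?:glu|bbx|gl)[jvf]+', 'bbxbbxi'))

False

Here nothing in the string fits, so the call returns None, and `bool(None)` is False.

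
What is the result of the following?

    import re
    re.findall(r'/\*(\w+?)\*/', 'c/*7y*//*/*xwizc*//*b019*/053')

['7y', 'xwizc', 'b019']

Walking the string: at [1:7] match '/*7y*/', group 1 = '7y'; at [9:18] match '/*xwizc*/', group 1 = 'xwizc'; at [18:26] match '/*b019*/', group 1 = 'b019'.
One capturing group, so `findall` returns just the captured substring from each match — 3 in all.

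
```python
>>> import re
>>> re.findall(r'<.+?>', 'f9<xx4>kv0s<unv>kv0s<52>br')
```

Since nothing is captured, `findall` lists the 3 matched substrings directly.

['<xx4>', '<unv>', '<52>']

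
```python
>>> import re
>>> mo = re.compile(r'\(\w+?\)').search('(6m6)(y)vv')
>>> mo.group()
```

`re.search` tries every starting position until one works.
The match spans [0:5] → '(6m6)'.

'(6m6)'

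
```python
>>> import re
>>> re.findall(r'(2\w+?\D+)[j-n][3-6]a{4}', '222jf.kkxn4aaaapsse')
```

['222jf.kkx']

With a single group, `findall` returns only what that group captured — 1 item.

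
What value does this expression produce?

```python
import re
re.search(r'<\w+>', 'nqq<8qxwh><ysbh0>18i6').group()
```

'<8qxwh>'

The match spans [3:10] → '<8qxwh>'.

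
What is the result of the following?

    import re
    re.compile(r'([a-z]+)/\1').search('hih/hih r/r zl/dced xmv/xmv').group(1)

'hih'

The backreference `\1` re-matches whatever the first group consumed, character for character.
`re.search` scans for the first position where the pattern succeeds.
The match spans [0:7] → 'hih/hih'.
Captured: group 1 = 'hih'.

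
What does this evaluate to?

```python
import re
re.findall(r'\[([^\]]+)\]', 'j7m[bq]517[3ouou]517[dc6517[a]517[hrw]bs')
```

['bq', '3ouou', 'dc6517[a', 'hrw']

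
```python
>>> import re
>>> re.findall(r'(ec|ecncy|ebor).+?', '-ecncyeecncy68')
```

Branches in `(...|...)` are attempted left-to-right; the first branch that allows the whole pattern to succeed is taken.
Walking the string: at [1:4] match 'ecn', group 1 = 'ec'; at [7:10] match 'ecn', group 1 = 'ec'.
With a single group, `findall` returns only what that group captured — 2 items.

['ec', 'ec']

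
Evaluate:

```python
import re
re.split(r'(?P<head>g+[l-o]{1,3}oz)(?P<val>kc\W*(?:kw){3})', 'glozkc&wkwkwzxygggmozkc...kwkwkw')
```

The pattern matches one or more of a literal 'g', then 1 to 3 of a character in [l-o], then the literal 'oz' (captured as 'head'); then the literal 'kc', then zero or more of a non-word character, then the literal 'kw' repeated 3 times (captured as 'val').
Matches to split on: at [15:32] → 'gggmozkc...kwkwkw'.
With a capturing group present, the delimiter's captured portion is kept in the result list.

['glozkc&wkwkwzxy', 'gggmoz', 'kc...kwkwkw', '']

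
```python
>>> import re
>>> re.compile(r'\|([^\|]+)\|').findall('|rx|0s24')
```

`findall` collects group 1 from the one match (1 total).

['rx']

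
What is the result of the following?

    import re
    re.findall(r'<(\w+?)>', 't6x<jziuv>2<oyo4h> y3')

Matches: at [3:10] match '<jziuv>', group 1 = 'jziuv'; at [11:18] match '<oyo4h>', group 1 = 'oyo4h'.
Because there's exactly one group, `findall` drops the full match and keeps group 1 from each hit.

['jziuv', 'oyo4h']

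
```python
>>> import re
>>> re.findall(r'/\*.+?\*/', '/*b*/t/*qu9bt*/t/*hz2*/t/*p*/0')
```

['/*b*/', '/*qu9bt*/', '/*hz2*/', '/*p*/']

The `?` after the quantifier makes it lazy — it takes as little as possible before letting the rest of the pattern try.
`findall` yields the raw match text (4 of them) because the pattern has no groups.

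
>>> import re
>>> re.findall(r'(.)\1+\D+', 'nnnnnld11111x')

['n', '1']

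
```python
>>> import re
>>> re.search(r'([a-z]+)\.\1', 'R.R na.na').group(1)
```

'na'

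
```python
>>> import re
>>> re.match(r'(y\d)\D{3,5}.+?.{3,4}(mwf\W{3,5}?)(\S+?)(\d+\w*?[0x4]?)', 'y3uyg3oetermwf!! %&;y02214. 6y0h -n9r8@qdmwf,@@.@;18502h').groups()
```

('y3', 'mwf!! ', '%&;y', '02214')

Pattern: a literal 'y', then a digit (captured); then 3 to 5 of a non-digit, then one or more of any character (lazy), then 3 to 4 of any character; then the literal 'mwf', then 3 to 5 of a non-word character (lazy) (captured); then one or more of a non-whitespace character (lazy) (captured); then one or more of a digit, then zero or more of a word character (lazy), then optionally one of [0x4] (captured).
Because the quantifier is non-greedy, it stops expanding at the earliest point where the rest of the pattern can succeed.
`re.match` only tries the pattern at the start of the string.
The match spans [0:26] → 'y3uyg3oetermwf!! %&;y02214'.
Captured: group 1 = 'y3', group 2 = 'mwf!! ', group 3 = '%&;y', group 4 = '02214'.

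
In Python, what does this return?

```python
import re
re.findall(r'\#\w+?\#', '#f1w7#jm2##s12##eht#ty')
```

Matches: at [0:6] → '#f1w7#'; at [10:15] → '#s12#'; at [15:20] → '#eht#'.
`findall` yields the raw match text (3 of them) because the pattern has no groups.

['#f1w7#', '#s12#', '#eht#']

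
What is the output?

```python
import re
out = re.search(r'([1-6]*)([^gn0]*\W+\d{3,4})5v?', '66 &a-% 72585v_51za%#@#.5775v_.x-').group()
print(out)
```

66 &a-% 72585v_51za%#@#.5775v

This matches zero or more of a character in [1-6] (captured); then zero or more of any character except [gn0], then one or more of a non-word character, then 3 to 4 of a digit (captured); then the literal '5', then optionally the literal 'v'.
The match spans [0:29] → '66 &a-% 72585v_51za%#@#.5775v'.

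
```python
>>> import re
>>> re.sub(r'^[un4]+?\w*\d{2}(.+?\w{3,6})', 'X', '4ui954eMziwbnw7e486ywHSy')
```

'X'

This matches anchored at the start of the string; then one or more of one of [un4] (lazy); then zero or more of a word character, then exactly 2 of a digit; then one or more of any character (lazy), then 3 to 6 of a word character (captured).
Matches: at [0:24] → '4ui954eMziwbnw7e486ywHSy'.
Each match is replaced by 'X'.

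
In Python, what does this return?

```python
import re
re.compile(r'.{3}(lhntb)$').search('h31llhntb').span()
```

(1, 9)

This matches exactly 3 of any character; then the literal 'lh', then the literal 'ntb' (captured); then anchored at the end.
The match spans [1:9] → '31llhntb'.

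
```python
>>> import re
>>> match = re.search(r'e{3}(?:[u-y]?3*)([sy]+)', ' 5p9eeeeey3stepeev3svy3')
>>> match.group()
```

The match spans [6:12] → 'eeey3s'.

'eeey3s'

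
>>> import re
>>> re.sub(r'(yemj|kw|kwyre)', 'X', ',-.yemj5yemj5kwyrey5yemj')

Alternation isn't longest-match — the leftmost alternative that fits at this position is chosen.
Matches: at [3:7] → 'yemj'; at [8:12] → 'yemj'; at [13:15] → 'kw'; at [20:24] → 'yemj'.
`sub` substitutes 'X' at each match site.

',-.X5X5Xyrey5X'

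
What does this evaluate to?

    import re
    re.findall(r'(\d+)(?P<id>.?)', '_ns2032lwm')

Pattern: one or more of a digit (captured); then optionally any character (captured as 'id').
With 2 capturing groups, `findall` returns a 2-tuple per match.

[('2032', 'l')]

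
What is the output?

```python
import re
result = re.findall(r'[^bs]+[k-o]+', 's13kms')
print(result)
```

This matches one or more of any character except [bs]; then one or more of a character in [k-o].
Scanning left to right: at [1:5] → '13km'.
Since nothing is captured, `findall` lists the 1 matched substring directly.

['13km']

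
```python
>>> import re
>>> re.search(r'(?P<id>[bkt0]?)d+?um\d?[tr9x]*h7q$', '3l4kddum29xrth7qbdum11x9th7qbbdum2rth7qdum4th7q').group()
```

'dum4th7q'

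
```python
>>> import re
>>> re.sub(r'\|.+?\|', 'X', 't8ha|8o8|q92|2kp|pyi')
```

A non-greedy quantifier consumes as few characters as it can — just enough that the remainder of the pattern still matches from where it stops; whatever follows it matches normally.
Every occurrence is swapped for 'X'.

't8haXq92Xpyi'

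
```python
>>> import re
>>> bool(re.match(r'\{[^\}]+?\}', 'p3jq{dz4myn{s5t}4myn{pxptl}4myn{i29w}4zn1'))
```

`re.match` won't scan ahead — the pattern has to work from the very first character.
Here the pattern fails at index 0, so the call returns None, and `bool(None)` is False.

False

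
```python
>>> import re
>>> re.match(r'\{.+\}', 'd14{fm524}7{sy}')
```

`re.match` only tries the pattern at the start of the string.
Here position 0 doesn't satisfy it, so the call returns None.

None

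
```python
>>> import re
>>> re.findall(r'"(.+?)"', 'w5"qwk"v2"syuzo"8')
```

['qwk', 'syuzo']

With a single group, `findall` returns only what that group captured — 2 items.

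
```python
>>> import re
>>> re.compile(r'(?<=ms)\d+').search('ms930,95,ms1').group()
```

'930'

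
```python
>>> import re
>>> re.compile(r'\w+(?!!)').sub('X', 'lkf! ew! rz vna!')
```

'Xf! Xw! X Xa!'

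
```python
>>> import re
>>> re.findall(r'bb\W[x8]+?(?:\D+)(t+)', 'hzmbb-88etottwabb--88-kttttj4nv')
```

This matches the literal 'bb', then a non-word character, then one or more of one of [x8] (lazy); then one or more of a non-digit (non-capturing group); then one or more of a literal 't' (captured).
Scanning left to right: at [3:13] match 'bb-88etott', group 1 = 't'.
One capturing group, so `findall` returns just the captured substring from the one match — 1 in all.

['t']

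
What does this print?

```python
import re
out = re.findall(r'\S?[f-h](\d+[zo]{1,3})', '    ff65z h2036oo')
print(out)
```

This matches optionally a non-whitespace character, then a character in [f-h]; then one or more of a digit, then 1 to 3 of one of [zo] (captured).
`findall` collects group 1 from each match (2 total).

['65z', '2036oo']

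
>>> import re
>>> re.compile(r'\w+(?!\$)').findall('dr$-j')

['d', 'j']

A negative assertion filters positions out without eating any characters.
Scanning left to right: at [0:1] → 'd'; at [4:5] → 'j'.
Since nothing is captured, `findall` lists the 2 matched substrings directly.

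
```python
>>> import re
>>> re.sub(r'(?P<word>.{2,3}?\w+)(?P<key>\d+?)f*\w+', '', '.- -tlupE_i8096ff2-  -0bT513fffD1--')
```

'.---'

This matches 2 to 3 of any character (lazy), then one or more of a word character (captured as 'word'); then one or more of a digit (lazy) (captured as 'key'); then zero or more of a literal 'f', then one or more of a word character.
Matches: at [1:18] → '- -tlupE_i8096ff2'; at [19:33] → '  -0bT513fffD1'.
Every occurrence is swapped for ''.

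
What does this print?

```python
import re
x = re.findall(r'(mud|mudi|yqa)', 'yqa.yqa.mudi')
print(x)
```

['yqa', 'yqa', 'mud']

Alternation tries branches left to right and keeps the first one that lets the overall match succeed at that position.
Matches: at [0:3] match 'yqa', group 1 = 'yqa'; at [4:7] match 'yqa', group 1 = 'yqa'; at [8:11] match 'mud', group 1 = 'mud'.
With a single group, `findall` returns only what that group captured — 3 items.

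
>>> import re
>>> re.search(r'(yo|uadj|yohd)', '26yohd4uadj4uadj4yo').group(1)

'yo'

Alternation isn't longest-match — the leftmost alternative that fits at this position is chosen.
Unlike `match`, `search` isn't anchored — it looks for the pattern anywhere in the string.
The match spans [2:4] → 'yo'.
Captured: group 1 = 'yo'.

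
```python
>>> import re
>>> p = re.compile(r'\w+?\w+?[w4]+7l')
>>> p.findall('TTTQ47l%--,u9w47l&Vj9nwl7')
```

['TTTQ47l', 'u9w47l']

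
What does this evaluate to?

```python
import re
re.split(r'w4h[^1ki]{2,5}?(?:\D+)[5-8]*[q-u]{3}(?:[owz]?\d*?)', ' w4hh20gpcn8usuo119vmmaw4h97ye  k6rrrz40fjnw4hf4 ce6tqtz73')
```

[' ', '119vmma', '40fjn', '73']

Pattern: the literal 'w4h', then 2 to 5 of any character except [1ki] (lazy); then one or more of a non-digit (non-capturing group); then zero or more of a character in [5-8], then exactly 3 of a character in [q-u]; then optionally one of [owz], then zero or more of a digit (lazy) (non-capturing group).
A non-greedy quantifier consumes as few characters as it can — just enough that the remainder of the pattern still matches from where it stops; whatever follows it matches normally.
Matches to split on: at [1:16] → 'w4hh20gpcn8usuo'; at [23:38] → 'w4h97ye  k6rrrz'; at [43:56] → 'w4hf4 ce6tqtz'.
`split` removes every match and returns the 4 fragments in between.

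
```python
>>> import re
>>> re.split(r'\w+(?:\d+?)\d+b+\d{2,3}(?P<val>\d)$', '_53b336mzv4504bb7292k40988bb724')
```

['', '4', '']

The pattern matches one or more of a word character; then one or more of a digit (lazy) (non-capturing group); then one or more of a digit, then one or more of a literal 'b', then 2 to 3 of a digit; then a digit (captured as 'val'); then anchored at the end.
The group in the pattern means `split` returns the separators' captures alongside the pieces.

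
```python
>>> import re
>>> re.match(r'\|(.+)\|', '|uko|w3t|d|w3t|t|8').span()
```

`re.match` won't scan ahead — the pattern has to work from the very first character.
The match spans [0:17] → '|uko|w3t|d|w3t|t|'.
Captured: group 1 = 'uko|w3t|d|w3t|t'.

(0, 17)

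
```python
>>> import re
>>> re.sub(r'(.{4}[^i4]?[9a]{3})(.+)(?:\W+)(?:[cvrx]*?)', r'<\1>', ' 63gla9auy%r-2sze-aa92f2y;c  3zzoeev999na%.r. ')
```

The pattern matches exactly 4 of any character, then optionally any character except [i4], then exactly 3 of one of [9a] (captured); then one or more of any character (captured); then one or more of a non-word character (non-capturing group); then zero or more of one of [cvrx] (lazy) (non-capturing group).
Matches: at [0:46] → ' 63gla9auy%r-2sze-aa92f2y;c  3zzoeev999na%.r. '.
`\1` in the replacement pulls in group 1's text for each match.

'< 63gla9a>'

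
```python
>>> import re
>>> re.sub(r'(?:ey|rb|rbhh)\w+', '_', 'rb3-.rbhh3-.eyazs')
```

'_-._-._'

Matches: at [0:3] → 'rb3'; at [5:10] → 'rbhh3'; at [12:17] → 'eyazs'.
`sub` substitutes '_' at each match site.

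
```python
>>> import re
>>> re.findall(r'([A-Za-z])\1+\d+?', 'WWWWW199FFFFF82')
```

['W', 'F']

`\1` has to match the exact text group 1 already captured.
`findall` collects group 1 from each match (2 total).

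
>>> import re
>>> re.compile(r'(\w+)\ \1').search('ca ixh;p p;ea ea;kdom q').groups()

('p',)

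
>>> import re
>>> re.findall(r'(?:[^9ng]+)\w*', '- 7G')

['- 7G']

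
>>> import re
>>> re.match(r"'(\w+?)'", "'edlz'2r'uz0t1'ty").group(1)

`re.match` only tries the pattern at the start of the string.
The match spans [0:6] → "'edlz'".
Captured: group 1 = 'edlz'.

'edlz'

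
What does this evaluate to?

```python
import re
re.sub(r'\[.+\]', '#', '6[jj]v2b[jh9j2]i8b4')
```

Matches: at [1:15] → '[jj]v2b[jh9j2]'.
Every occurrence is swapped for '#'.

'6#i8b4'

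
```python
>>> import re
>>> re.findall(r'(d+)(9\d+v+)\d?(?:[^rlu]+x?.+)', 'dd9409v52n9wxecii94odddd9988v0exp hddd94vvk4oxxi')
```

The pattern matches one or more of a literal 'd' (captured); then a literal '9', then one or more of a digit, then one or more of the literal 'v' (captured); then optionally a digit; then one or more of any character except [rlu], then optionally the literal 'x', then one or more of any character (non-capturing group).
`findall` packs the 2 group values into a tuple for every match.

[('dd', '9409v')]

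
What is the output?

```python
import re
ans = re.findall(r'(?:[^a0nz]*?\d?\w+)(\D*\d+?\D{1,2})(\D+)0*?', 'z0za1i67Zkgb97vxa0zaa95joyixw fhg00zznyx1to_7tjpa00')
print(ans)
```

Multiple groups make `findall` return tuples — one 2-tuple for each match.

[(' fhg00zz', 'nyx'), ('7tj', 'pa')]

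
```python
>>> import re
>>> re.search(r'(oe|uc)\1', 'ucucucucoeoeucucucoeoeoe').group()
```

`\1` has to match the exact text group 1 already captured.
Unlike `match`, `search` isn't anchored — it looks for the pattern anywhere in the string.
The match spans [0:4] → 'ucuc'.
Captured: group 1 = 'uc'.

'ucuc'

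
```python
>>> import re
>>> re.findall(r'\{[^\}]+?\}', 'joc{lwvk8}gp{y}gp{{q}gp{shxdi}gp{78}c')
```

['{lwvk8}', '{y}', '{{q}', '{shxdi}', '{78}']

Matches: at [3:10] → '{lwvk8}'; at [12:15] → '{y}'; at [17:21] → '{{q}'; at [23:30] → '{shxdi}'; at [32:36] → '{78}'.
With no groups in the pattern, `findall` gives back each whole match — 5 here.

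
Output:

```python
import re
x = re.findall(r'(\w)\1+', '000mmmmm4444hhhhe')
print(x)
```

['0', 'm', '4', 'h']

The backreference `\1` re-matches whatever the first group consumed, character for character.
One capturing group, so `findall` returns just the captured substring from each match — 4 in all.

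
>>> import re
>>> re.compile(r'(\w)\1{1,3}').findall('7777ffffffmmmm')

['7', 'f', 'f', 'm']

After group 1 captures some text, `\1` only succeeds where that same text appears again.
`findall` collects group 1 from each match (4 total).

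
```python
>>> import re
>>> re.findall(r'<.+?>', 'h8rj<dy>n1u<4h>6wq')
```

['<dy>', '<4h>']

Since nothing is captured, `findall` lists the 2 matched substrings directly.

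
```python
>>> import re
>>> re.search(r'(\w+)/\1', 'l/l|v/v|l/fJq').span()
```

(0, 3)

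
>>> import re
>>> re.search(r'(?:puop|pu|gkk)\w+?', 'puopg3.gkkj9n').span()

(0, 5)

`|` is ordered: at each position the engine commits to the first alternative that works.
The match spans [0:5] → 'puopg'.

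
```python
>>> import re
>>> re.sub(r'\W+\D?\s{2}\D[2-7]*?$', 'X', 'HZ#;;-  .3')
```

This matches one or more of a non-word character, then optionally a non-digit; then exactly 2 of whitespace, then a non-digit; then zero or more of a character in [2-7] (lazy); then anchored at the end.
Matches: at [2:10] → '#;;-  .3'.
Each match is replaced by 'X'.

'HZX'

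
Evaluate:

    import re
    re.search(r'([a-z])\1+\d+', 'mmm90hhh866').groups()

A backreference is literal: `\1` must see the identical characters the first group matched.
`search` walks the string left to right and returns the first match it finds.
The match spans [0:5] → 'mmm90'.
Captured: group 1 = 'm'.

('m',)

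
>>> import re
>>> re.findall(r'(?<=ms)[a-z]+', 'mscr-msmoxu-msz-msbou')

Because the assertion is zero-width, the text it checks is not consumed and won't appear in the result.
`findall` yields the raw match text (4 of them) because the pattern has no groups.

['cr', 'moxu', 'z', 'bou']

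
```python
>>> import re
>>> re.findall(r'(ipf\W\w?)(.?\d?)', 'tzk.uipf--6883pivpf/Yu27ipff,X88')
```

Pattern: the literal 'ipf', then a non-word character, then optionally a word character (captured); then optionally any character, then optionally a digit (captured).
`findall` packs the 2 group values into a tuple for every match.

[('ipf-', '-6')]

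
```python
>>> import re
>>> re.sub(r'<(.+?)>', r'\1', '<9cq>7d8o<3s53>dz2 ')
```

'9cq7d8o3s53dz2 '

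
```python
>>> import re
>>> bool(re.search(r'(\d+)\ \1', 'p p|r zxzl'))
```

False

`\1` has to match the exact text group 1 already captured.
Here nothing in the string fits, so the call returns None, and `bool(None)` is False.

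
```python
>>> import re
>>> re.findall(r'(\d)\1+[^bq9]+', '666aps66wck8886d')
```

A backreference is literal: `\1` must see the identical characters the first group matched.
One capturing group, so `findall` returns just the captured substring from the one match — 1 in all.

['6']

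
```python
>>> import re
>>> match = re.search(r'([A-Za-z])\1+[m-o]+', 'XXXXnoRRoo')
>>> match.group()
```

'XXXXno'

The backreference `\1` re-matches whatever the first group consumed, character for character.
The match spans [0:6] → 'XXXXno'.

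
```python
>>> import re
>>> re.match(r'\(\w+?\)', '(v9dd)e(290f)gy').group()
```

`match` is anchored at position 0; if the pattern doesn't fit there, it returns None.
The match spans [0:6] → '(v9dd)'.

'(v9dd)'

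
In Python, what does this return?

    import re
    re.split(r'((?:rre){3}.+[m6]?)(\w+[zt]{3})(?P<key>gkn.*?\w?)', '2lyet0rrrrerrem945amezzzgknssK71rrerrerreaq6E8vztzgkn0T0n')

['2lyet0rrrrerrem945amezzzgknssK71', 'rrerrerreaq6E8', 'vztz', 'gkn0', 'T0n']

Pattern: the literal 'rre' repeated 3 times, then one or more of any character, then optionally one of [m6] (captured); then one or more of a word character, then exactly 3 of one of [zt] (captured); then the literal 'gkn', then zero or more of any character (lazy), then optionally a word character (captured as 'key').
Matches to split on: at [32:54] → 'rrerrerreaq6E8vztzgkn0'.
`re.split` interleaves the captured-group text with the surrounding fragments.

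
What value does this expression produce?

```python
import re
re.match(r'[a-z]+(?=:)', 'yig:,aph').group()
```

With `match`, the pattern is implicitly anchored at the beginning.
The match spans [0:3] → 'yig'.

'yig'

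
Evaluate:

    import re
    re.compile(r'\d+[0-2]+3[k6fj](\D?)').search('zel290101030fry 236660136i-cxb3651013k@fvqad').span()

(16, 26)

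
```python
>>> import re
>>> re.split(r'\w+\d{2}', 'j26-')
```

['', '-']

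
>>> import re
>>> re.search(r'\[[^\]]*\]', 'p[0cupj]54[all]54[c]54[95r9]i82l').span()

(1, 8)

`search` walks the string left to right and returns the first match it finds.
The match spans [1:8] → '[0cupj]'.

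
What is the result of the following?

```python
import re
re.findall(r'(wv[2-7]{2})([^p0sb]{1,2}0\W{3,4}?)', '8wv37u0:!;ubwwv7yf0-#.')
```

[('wv37', 'u0:!;')]

This matches the literal 'wv', then exactly 2 of a character in [2-7] (captured); then 1 to 2 of any character except [p0sb], then the literal '0', then 3 to 4 of a non-word character (lazy) (captured).
Scanning left to right: at [1:10] match 'wv37u0:!;', groups = ('wv37', 'u0:!;').
Multiple groups make `findall` return tuples — one 2-tuple for the one match.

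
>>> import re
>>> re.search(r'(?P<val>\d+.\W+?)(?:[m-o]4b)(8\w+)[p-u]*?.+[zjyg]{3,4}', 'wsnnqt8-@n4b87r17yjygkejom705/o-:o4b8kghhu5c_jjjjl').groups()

('8-@', '87r17yjygkejom705')

Pattern: one or more of a digit, then any character, then one or more of a non-word character (lazy) (captured as 'val'); then a character in [m-o], then the literal '4b' (non-capturing group); then the literal '8', then one or more of a word character (captured); then zero or more of a character in [p-u] (lazy), then one or more of any character, then 3 to 4 of one of [zjyg].
Unlike `match`, `search` isn't anchored — it looks for the pattern anywhere in the string.
The match spans [6:49] → '8-@n4b87r17yjygkejom705/o-:o4b8kghhu5c_jjjj'.
Captured: group 1 = '8-@', group 2 = '87r17yjygkejom705'.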